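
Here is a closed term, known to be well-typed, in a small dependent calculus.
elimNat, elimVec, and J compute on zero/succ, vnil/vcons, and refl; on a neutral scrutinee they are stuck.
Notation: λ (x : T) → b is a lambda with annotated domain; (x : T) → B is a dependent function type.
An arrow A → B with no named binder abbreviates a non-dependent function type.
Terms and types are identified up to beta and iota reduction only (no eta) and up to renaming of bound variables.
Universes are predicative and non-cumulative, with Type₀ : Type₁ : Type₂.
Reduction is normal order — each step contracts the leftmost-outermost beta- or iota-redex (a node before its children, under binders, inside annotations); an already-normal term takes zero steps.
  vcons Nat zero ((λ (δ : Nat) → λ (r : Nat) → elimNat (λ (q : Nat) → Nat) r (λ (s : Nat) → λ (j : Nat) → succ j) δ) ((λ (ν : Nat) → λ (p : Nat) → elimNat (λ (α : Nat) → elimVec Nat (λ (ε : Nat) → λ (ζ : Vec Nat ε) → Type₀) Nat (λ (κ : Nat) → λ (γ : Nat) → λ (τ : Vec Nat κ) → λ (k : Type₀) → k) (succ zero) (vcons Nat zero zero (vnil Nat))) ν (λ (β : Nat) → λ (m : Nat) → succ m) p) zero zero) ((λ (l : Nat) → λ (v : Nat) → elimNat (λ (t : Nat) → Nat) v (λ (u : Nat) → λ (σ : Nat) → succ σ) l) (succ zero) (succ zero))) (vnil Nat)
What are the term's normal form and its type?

resulting normal form:
  vcons Nat zero (succ (succ zero)) (vnil Nat)
inferred type:
  Vec Nat (succ zero)
observation: 12 normal-order steps separate the term from its normal form.


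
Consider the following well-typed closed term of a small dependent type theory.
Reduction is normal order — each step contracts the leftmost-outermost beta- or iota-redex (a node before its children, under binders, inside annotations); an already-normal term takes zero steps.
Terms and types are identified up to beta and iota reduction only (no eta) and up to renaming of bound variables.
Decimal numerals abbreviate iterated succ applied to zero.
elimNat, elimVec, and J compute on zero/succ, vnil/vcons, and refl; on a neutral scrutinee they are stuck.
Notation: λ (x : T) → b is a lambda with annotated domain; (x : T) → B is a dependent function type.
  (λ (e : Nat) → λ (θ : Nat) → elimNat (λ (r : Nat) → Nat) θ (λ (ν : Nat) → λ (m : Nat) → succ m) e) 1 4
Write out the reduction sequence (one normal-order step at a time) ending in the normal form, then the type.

reduction (normal order):
  (λ (e : Nat) → λ (θ : Nat) → elimNat (λ (r : Nat) → Nat) θ (λ (ν : Nat) → λ (m : Nat) → succ m) e) 1 4
  ~> (λ (e : Nat) → elimNat (λ (θ : Nat) → Nat) e (λ (r : Nat) → λ (ν : Nat) → succ ν) 1) 4
  ~> elimNat (λ (e : Nat) → Nat) 4 (λ (θ : Nat) → λ (r : Nat) → succ r) 1
  ~> (λ (e : Nat) → λ (θ : Nat) → succ θ) 0 (elimNat (λ (r : Nat) → Nat) 4 (λ (ν : Nat) → λ (m : Nat) → succ m) 0)
  ~> (λ (e : Nat) → succ e) (elimNat (λ (θ : Nat) → Nat) 4 (λ (r : Nat) → λ (ν : Nat) → succ ν) 0)
  ~> succ (elimNat (λ (e : Nat) → Nat) 4 (λ (θ : Nat) → λ (r : Nat) → succ r) 0)
  ~> 5
the term's type:
  Nat


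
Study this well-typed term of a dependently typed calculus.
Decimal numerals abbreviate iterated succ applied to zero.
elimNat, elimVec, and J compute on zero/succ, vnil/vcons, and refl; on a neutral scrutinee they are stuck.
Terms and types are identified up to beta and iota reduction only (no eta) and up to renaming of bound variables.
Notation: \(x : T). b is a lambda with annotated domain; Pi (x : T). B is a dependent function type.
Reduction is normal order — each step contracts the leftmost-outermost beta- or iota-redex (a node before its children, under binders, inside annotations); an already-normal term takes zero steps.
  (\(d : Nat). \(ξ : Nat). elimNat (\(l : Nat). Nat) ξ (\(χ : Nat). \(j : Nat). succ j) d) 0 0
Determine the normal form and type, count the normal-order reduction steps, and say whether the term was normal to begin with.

normal form:
  0
type:
  Nat
steps to reach normal form (normal order): 3
started in normal form: no
first contracted redex: a beta-redex


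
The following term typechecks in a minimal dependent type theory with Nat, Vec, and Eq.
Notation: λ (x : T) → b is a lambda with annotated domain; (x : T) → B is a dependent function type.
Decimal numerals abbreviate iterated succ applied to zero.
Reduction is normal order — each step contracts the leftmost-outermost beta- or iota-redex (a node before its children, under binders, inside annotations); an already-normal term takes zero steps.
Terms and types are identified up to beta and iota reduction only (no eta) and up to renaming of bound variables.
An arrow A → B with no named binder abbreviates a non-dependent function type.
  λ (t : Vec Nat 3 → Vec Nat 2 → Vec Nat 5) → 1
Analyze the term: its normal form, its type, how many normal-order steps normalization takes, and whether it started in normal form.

reduced normal form:
  λ (t : Vec Nat 3 → Vec Nat 2 → Vec Nat 5) → 1
type:
  (Vec Nat 3 → Vec Nat 2 → Vec Nat 5) → Nat
steps to reach normal form (normal order): 0
started in normal form: yes


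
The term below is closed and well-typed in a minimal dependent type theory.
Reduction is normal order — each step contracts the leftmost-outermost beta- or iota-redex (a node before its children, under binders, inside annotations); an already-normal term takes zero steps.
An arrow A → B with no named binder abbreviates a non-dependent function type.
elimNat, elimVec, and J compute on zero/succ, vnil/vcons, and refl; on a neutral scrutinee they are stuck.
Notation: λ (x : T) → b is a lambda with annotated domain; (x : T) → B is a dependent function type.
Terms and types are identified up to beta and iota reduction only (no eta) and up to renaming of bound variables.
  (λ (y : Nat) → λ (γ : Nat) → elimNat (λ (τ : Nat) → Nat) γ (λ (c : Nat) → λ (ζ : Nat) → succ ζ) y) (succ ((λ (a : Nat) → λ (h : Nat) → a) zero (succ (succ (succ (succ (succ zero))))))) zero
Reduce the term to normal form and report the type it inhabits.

normal form:
  succ zero
type:
  Nat
observation: contracting a beta-redex first, the term normalizes in 8 steps.


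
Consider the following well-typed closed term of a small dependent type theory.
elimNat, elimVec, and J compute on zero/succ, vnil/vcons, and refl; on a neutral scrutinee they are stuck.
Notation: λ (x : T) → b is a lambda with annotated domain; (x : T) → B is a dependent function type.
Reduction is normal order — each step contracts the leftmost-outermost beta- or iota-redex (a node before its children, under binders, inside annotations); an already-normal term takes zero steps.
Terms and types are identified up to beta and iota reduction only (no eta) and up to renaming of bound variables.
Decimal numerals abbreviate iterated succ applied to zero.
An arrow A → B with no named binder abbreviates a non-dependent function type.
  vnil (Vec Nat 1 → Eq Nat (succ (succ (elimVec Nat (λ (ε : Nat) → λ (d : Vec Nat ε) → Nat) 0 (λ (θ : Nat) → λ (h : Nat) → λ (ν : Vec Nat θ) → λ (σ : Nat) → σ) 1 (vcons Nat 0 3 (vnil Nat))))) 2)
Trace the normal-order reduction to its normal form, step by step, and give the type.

normal-order reduction:
  vnil (Vec Nat 1 → Eq Nat (succ (succ (elimVec Nat (λ (ε : Nat) → λ (d : Vec Nat ε) → Nat) 0 (λ (θ : Nat) → λ (h : Nat) → λ (ν : Vec Nat θ) → λ (σ : Nat) → σ) 1 (vcons Nat 0 3 (vnil Nat))))) 2)
  ~> vnil (Vec Nat 1 → Eq Nat (succ (succ ((λ (ε : Nat) → λ (d : Nat) → λ (θ : Vec Nat ε) → λ (h : Nat) → h) 0 3 (vnil Nat) (elimVec Nat (λ (ν : Nat) → λ (σ : Vec Nat ν) → Nat) 0 (λ (g : Nat) → λ (ω : Nat) → λ (s : Vec Nat g) → λ (a : Nat) → a) 0 (vnil Nat))))) 2)
  ~> vnil (Vec Nat 1 → Eq Nat (succ (succ ((λ (ε : Nat) → λ (d : Vec Nat 0) → λ (θ : Nat) → θ) 3 (vnil Nat) (elimVec Nat (λ (h : Nat) → λ (ν : Vec Nat h) → Nat) 0 (λ (σ : Nat) → λ (g : Nat) → λ (ω : Vec Nat σ) → λ (s : Nat) → s) 0 (vnil Nat))))) 2)
  ~> vnil (Vec Nat 1 → Eq Nat (succ (succ ((λ (ε : Vec Nat 0) → λ (d : Nat) → d) (vnil Nat) (elimVec Nat (λ (θ : Nat) → λ (h : Vec Nat θ) → Nat) 0 (λ (ν : Nat) → λ (σ : Nat) → λ (g : Vec Nat ν) → λ (ω : Nat) → ω) 0 (vnil Nat))))) 2)
  ~> vnil (Vec Nat 1 → Eq Nat (succ (succ ((λ (ε : Nat) → ε) (elimVec Nat (λ (d : Nat) → λ (θ : Vec Nat d) → Nat) 0 (λ (h : Nat) → λ (ν : Nat) → λ (σ : Vec Nat h) → λ (g : Nat) → g) 0 (vnil Nat))))) 2)
  ~> vnil (Vec Nat 1 → Eq Nat (succ (succ (elimVec Nat (λ (ε : Nat) → λ (d : Vec Nat ε) → Nat) 0 (λ (θ : Nat) → λ (h : Nat) → λ (ν : Vec Nat θ) → λ (σ : Nat) → σ) 0 (vnil Nat)))) 2)
  ~> vnil (Vec Nat 1 → Eq Nat 2 2)
the term's type:
  Vec (Vec Nat 1 → Eq Nat 2 2) 0


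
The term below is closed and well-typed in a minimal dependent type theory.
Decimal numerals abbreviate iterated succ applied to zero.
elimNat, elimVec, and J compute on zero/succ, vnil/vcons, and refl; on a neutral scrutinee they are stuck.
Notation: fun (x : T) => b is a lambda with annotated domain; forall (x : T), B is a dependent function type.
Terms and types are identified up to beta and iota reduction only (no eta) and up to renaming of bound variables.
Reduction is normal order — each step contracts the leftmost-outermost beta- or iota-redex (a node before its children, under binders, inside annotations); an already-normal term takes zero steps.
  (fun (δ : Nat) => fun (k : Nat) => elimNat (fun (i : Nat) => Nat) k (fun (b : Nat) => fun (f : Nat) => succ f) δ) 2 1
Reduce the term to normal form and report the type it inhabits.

normal form:
  3
the term's type:
  Nat


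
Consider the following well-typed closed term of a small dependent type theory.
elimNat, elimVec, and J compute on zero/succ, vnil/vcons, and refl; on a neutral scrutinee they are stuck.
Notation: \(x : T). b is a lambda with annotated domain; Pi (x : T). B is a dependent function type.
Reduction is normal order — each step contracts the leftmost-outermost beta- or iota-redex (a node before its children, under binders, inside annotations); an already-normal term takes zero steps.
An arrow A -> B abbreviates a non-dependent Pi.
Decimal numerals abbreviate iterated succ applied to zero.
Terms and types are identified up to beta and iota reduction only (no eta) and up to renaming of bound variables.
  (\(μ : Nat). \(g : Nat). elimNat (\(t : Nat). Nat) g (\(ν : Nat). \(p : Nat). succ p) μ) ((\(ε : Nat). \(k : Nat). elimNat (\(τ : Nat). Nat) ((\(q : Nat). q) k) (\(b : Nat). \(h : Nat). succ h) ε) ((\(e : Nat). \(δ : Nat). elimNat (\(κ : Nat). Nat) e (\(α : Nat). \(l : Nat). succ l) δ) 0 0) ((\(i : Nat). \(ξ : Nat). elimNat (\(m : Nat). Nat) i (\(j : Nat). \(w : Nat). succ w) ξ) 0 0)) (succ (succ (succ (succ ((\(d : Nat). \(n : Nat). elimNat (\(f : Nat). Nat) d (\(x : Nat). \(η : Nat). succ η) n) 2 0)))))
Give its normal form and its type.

resulting normal form:
  6
type:
  Nat
observation: normalization takes exactly 16 steps under the normal-order strategy.


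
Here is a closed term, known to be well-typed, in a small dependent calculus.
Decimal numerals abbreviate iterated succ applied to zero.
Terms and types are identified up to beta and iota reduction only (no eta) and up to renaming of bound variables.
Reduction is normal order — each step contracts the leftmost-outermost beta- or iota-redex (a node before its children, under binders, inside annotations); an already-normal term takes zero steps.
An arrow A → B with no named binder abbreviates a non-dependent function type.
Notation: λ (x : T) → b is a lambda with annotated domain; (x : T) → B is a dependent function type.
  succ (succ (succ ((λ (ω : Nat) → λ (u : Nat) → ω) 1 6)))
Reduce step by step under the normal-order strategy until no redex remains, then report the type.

reduction (normal order):
  succ (succ (succ ((λ (ω : Nat) → λ (u : Nat) → ω) 1 6)))
  ~> succ (succ (succ ((λ (ω : Nat) → 1) 6)))
  ~> 4
type:
  Nat


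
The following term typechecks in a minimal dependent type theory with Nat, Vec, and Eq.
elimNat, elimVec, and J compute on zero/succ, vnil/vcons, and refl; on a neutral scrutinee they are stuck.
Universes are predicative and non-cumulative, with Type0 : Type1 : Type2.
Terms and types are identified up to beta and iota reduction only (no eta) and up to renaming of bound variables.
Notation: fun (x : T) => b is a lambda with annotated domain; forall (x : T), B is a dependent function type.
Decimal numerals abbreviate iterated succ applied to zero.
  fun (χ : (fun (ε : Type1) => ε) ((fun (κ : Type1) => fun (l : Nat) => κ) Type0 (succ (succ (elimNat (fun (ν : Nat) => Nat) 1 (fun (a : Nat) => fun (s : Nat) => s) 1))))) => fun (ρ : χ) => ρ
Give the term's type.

the term's type:
  forall (χ : Type0), forall (ε : χ), χ


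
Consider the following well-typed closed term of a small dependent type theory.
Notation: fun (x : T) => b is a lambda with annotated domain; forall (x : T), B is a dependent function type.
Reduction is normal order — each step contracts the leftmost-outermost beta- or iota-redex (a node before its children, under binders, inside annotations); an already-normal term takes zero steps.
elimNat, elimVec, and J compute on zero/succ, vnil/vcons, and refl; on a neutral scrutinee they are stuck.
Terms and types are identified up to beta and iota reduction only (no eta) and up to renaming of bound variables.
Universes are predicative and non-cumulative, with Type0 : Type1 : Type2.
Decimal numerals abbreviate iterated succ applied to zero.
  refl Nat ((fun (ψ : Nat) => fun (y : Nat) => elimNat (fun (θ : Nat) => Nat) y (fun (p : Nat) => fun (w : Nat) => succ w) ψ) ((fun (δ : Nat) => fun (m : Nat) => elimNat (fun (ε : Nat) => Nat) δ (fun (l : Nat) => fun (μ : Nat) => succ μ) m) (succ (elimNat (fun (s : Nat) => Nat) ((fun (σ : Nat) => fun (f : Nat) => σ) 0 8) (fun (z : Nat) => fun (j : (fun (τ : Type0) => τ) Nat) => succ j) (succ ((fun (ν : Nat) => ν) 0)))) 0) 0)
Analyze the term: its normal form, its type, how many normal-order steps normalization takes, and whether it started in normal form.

normal form:
  refl Nat 2
type:
  Eq Nat 2 2
normal-order step count: 20
started in normal form: no
first contracted redex: a beta-redex


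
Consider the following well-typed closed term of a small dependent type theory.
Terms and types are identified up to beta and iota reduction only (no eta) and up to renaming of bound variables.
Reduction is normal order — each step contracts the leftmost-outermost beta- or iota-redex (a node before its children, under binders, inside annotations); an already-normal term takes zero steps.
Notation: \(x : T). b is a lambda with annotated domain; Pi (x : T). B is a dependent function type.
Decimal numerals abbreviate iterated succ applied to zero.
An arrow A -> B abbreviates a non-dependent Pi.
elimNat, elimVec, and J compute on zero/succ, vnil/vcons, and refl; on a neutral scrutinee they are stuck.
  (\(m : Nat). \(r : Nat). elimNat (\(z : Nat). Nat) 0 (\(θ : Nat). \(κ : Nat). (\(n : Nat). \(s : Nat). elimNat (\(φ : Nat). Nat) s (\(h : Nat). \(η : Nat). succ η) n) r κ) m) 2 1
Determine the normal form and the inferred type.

normal form:
  2
the term's type:
  Nat
observation: 21 normal-order steps normalize the term, beginning with a beta-redex.


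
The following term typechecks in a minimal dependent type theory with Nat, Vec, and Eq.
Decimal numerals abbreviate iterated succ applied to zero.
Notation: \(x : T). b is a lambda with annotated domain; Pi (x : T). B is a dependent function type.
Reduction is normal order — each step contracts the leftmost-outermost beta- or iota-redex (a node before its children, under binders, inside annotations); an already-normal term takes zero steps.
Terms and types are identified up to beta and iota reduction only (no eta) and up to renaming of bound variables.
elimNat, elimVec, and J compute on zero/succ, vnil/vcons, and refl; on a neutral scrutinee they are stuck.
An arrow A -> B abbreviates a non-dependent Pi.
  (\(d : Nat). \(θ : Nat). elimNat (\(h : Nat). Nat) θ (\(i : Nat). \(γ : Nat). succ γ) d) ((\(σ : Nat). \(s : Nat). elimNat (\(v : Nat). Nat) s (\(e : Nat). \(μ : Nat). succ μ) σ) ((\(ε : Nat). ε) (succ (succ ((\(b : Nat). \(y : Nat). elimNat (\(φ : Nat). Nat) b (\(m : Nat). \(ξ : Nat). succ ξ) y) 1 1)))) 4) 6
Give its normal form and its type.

normal form:
  14
the term's type:
  Nat
observation: 49 normal-order steps normalize the term, beginning with a beta-redex.


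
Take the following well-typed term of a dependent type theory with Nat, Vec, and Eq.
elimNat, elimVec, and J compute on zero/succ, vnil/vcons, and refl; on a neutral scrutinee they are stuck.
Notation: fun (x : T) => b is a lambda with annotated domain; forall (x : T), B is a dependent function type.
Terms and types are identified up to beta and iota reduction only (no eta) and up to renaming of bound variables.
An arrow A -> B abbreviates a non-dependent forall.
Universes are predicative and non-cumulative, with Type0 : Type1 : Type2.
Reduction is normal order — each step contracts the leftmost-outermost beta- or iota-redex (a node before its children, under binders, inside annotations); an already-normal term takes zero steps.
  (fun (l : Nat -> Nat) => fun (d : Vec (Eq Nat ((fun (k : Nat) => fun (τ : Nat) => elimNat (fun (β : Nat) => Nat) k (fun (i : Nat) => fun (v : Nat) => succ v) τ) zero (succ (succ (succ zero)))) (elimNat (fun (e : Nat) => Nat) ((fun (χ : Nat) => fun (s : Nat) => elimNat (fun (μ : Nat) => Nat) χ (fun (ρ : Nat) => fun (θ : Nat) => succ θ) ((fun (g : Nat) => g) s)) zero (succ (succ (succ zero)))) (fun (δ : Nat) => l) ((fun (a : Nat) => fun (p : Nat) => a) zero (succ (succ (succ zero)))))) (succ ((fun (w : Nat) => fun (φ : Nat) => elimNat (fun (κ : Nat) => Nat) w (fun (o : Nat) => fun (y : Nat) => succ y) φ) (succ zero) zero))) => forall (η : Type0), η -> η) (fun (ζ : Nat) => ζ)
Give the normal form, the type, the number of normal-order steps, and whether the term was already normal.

normal form:
  fun (l : Vec (Eq Nat (succ (succ (succ zero))) (succ (succ (succ zero)))) (succ (succ zero))) => forall (d : Type0), d -> d
type:
  Vec (Eq Nat (succ (succ (succ zero))) (succ (succ (succ zero)))) (succ (succ zero)) -> Type1
steps to reach normal form (normal order): 32
already normal: no
first redex: a beta-redex


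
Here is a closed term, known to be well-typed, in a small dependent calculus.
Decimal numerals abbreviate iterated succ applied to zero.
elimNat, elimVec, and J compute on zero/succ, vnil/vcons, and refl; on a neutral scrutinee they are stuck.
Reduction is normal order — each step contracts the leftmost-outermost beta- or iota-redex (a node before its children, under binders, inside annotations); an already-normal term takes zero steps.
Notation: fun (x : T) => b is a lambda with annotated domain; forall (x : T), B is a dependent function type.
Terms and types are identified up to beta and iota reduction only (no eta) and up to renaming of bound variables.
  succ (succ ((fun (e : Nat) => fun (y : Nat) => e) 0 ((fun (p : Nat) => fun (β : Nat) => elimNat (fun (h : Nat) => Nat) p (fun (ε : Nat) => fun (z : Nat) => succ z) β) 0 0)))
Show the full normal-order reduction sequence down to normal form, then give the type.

normal-order reduction sequence:
  succ (succ ((fun (e : Nat) => fun (y : Nat) => e) 0 ((fun (p : Nat) => fun (β : Nat) => elimNat (fun (h : Nat) => Nat) p (fun (ε : Nat) => fun (z : Nat) => succ z) β) 0 0)))
  ~> succ (succ ((fun (e : Nat) => 0) ((fun (y : Nat) => fun (p : Nat) => elimNat (fun (β : Nat) => Nat) y (fun (h : Nat) => fun (ε : Nat) => succ ε) p) 0 0)))
  ~> 2
inferred type:
  Nat


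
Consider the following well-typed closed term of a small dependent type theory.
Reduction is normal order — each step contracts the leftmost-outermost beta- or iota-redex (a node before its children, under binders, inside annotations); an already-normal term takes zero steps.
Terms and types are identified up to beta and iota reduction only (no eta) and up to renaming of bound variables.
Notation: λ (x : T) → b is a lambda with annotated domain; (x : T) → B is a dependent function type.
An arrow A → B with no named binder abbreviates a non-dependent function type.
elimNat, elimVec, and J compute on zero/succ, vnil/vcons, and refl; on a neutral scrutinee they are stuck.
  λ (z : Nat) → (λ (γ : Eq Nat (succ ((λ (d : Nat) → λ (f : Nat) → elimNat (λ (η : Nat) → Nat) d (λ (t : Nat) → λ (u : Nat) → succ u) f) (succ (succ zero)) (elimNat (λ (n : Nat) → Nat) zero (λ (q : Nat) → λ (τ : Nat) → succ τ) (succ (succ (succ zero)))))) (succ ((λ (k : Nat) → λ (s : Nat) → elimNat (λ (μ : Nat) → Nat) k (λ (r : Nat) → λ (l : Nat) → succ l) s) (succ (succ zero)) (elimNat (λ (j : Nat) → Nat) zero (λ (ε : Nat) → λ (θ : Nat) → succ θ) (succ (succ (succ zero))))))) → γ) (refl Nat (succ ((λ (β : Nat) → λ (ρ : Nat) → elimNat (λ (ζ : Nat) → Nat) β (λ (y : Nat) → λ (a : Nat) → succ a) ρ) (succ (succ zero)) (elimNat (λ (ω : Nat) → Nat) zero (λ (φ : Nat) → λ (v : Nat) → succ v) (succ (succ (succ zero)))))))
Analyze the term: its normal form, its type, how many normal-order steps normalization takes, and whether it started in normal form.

reduced normal form:
  λ (z : Nat) → refl Nat (succ (succ (succ (succ (succ (succ zero))))))
inferred type:
  Nat → Eq Nat (succ (succ (succ (succ (succ (succ zero)))))) (succ (succ (succ (succ (succ (succ zero))))))
steps to reach normal form (normal order): 23
started in normal form: no
first contracted redex: a beta-redex


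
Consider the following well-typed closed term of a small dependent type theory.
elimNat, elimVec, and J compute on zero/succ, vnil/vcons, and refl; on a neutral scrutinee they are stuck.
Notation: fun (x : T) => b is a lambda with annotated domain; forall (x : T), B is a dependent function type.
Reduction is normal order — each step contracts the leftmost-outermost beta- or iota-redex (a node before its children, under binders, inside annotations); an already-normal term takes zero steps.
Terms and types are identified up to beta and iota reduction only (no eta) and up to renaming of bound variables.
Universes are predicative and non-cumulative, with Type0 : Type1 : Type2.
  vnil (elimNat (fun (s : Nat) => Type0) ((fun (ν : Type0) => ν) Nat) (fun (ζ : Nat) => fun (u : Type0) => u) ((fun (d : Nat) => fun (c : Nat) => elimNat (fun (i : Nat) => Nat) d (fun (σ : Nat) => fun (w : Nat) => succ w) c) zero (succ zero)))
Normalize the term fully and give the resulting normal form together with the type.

normal form:
  vnil Nat
the term's type:
  Vec Nat zero
observation: 11 normal-order steps normalize the term, beginning with a beta-redex.


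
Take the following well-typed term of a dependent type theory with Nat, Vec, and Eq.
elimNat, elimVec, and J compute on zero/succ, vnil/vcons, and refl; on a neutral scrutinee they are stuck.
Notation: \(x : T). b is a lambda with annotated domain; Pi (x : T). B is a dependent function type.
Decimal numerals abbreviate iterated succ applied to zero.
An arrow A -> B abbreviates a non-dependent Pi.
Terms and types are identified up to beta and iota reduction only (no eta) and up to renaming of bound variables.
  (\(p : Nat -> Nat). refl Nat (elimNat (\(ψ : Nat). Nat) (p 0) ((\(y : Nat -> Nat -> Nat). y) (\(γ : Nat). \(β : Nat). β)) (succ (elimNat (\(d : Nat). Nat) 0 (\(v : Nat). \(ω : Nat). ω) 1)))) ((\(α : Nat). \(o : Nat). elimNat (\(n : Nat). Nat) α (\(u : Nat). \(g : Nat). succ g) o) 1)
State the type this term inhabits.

the term's type:
  Eq Nat 1 1


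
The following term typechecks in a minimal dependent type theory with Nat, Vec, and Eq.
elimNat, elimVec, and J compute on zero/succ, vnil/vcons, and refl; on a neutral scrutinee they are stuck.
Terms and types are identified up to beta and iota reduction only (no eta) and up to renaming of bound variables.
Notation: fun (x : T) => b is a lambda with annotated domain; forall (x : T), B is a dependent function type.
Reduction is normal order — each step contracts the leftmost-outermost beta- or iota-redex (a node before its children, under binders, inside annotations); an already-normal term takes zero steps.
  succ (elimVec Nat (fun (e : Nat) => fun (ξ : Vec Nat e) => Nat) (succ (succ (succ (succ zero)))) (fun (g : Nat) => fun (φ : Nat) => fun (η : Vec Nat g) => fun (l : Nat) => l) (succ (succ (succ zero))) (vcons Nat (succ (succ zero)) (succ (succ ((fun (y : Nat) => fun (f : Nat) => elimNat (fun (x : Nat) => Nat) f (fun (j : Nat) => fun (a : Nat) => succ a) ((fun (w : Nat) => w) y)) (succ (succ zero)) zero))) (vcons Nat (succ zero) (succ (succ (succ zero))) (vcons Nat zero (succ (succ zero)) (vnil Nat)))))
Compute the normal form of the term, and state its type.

resulting normal form:
  succ (succ (succ (succ (succ zero))))
the term's type:
  Nat
observation: reduction starts at an elimVec iota-redex, and 16 normal-order steps reach the normal form.


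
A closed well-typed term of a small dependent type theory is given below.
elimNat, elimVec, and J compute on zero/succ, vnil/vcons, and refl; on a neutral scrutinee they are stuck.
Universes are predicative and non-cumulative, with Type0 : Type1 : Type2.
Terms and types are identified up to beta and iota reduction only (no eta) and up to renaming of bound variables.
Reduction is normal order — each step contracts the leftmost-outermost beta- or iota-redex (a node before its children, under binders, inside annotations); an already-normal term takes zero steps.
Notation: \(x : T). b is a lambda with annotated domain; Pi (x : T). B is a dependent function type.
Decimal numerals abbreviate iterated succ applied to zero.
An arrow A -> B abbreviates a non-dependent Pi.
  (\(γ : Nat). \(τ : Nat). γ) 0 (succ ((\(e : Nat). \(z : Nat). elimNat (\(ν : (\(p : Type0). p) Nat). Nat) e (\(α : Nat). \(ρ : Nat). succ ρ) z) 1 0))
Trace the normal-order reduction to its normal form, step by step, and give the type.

reduction (normal order):
  (\(γ : Nat). \(τ : Nat). γ) 0 (succ ((\(e : Nat). \(z : Nat). elimNat (\(ν : (\(p : Type0). p) Nat). Nat) e (\(α : Nat). \(ρ : Nat). succ ρ) z) 1 0))
  ~> (\(γ : Nat). 0) (succ ((\(τ : Nat). \(e : Nat). elimNat (\(z : (\(ν : Type0). ν) Nat). Nat) τ (\(p : Nat). \(α : Nat). succ α) e) 1 0))
  ~> 0
inferred type:
  Nat


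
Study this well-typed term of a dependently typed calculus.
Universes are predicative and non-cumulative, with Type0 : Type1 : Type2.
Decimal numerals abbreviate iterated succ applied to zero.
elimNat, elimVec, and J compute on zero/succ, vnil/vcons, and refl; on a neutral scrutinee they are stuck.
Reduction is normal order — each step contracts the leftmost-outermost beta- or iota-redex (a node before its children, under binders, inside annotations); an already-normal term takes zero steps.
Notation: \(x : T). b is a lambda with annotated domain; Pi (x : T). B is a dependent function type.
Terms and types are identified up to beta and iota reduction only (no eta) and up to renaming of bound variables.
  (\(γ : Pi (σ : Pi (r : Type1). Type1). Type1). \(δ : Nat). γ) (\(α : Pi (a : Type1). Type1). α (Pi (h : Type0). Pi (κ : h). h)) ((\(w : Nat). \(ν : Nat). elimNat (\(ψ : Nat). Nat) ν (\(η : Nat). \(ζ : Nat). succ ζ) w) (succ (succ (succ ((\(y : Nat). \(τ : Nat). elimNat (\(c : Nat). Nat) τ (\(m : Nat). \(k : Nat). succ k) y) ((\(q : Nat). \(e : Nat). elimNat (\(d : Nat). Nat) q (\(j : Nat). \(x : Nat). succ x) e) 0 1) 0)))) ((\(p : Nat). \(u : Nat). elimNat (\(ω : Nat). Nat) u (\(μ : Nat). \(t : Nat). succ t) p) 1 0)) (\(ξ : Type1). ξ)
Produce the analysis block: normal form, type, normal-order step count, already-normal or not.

resulting normal form:
  Pi (γ : Type0). Pi (σ : γ). γ
the term's type:
  Type1
reduction steps (normal order): 4
already normal: no
first contracted redex: a beta-redex


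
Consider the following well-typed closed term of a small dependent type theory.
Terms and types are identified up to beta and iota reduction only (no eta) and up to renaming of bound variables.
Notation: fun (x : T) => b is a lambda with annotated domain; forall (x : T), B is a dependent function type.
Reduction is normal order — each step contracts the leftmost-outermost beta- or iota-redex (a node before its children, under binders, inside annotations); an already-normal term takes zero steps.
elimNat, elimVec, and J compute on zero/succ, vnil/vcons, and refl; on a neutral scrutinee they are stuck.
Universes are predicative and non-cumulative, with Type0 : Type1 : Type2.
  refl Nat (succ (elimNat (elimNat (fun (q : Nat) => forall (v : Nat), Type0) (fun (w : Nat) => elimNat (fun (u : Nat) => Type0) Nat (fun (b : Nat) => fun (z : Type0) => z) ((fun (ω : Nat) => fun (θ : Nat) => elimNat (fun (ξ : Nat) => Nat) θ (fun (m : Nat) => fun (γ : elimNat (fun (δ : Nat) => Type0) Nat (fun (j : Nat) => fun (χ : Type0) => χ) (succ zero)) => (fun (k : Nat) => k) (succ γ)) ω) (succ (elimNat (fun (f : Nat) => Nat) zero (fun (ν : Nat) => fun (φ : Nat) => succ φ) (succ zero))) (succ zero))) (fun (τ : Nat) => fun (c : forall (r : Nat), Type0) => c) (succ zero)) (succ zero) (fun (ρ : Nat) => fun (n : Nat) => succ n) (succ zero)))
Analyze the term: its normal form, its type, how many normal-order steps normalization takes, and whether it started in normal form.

reduced normal form:
  refl Nat (succ (succ (succ zero)))
type:
  Eq Nat (succ (succ (succ zero))) (succ (succ (succ zero)))
normal-order step count: 4
term was already normal: no
first contracted redex: an elimNat iota-redex


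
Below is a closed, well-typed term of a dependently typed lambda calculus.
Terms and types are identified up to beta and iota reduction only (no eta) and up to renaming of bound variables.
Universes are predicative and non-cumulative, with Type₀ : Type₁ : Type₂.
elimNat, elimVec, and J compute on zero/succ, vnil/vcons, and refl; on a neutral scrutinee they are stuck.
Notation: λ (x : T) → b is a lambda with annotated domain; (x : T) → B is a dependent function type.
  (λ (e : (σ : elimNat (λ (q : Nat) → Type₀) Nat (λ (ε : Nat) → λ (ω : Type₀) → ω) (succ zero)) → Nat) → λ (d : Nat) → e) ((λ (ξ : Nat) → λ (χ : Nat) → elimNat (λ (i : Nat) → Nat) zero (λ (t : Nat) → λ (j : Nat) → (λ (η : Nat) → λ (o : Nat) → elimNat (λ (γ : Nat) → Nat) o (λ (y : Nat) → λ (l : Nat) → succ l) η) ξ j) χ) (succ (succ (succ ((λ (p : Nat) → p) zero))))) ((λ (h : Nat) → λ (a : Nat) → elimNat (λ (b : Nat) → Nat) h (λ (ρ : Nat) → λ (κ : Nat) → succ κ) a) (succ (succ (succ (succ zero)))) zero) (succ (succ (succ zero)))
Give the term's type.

the term's type:
  Nat


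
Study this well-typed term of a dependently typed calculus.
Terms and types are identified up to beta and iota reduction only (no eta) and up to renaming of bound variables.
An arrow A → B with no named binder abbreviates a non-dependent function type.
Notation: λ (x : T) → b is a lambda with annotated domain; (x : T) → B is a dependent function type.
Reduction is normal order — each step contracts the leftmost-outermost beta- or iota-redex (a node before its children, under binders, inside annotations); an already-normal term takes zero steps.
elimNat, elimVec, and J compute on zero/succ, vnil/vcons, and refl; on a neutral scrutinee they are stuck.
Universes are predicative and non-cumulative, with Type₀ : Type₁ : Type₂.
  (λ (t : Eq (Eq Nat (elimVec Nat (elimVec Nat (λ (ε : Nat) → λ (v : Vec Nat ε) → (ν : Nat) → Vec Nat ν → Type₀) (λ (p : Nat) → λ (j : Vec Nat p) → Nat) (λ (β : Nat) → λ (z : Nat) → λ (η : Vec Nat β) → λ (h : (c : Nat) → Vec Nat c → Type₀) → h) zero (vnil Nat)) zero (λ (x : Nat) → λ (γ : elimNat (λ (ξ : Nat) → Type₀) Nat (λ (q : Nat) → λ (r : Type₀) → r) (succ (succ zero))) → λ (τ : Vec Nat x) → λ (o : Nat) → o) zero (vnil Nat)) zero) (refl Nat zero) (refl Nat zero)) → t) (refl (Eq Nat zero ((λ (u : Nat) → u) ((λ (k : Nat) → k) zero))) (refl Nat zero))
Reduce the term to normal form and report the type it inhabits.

resulting normal form:
  refl (Eq Nat zero zero) (refl Nat zero)
the term's type:
  Eq (Eq Nat zero zero) (refl Nat zero) (refl Nat zero)
observation: 3 normal-order steps separate the term from its normal form.


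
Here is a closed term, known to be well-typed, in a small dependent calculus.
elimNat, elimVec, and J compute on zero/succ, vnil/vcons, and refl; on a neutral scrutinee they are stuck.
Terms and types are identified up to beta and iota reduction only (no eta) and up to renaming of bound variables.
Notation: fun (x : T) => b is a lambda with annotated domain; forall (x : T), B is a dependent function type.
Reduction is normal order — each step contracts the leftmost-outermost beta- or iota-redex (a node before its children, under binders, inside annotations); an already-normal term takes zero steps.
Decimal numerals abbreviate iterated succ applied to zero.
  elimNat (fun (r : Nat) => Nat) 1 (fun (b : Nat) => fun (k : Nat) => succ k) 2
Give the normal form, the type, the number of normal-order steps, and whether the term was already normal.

reduced normal form:
  3
inferred type:
  Nat
steps to reach normal form (normal order): 7
already normal: no
first redex: an elimNat iota-redex


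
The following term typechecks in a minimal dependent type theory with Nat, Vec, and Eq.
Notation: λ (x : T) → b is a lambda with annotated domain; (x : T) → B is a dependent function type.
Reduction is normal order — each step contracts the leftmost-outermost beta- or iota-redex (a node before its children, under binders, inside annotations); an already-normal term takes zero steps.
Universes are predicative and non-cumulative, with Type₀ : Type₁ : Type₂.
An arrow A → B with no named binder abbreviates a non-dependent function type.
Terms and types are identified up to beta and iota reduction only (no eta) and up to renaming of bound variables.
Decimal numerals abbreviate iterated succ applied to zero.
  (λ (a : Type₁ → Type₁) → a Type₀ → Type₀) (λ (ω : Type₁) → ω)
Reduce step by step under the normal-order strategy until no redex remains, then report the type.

normal-order reduction:
  (λ (a : Type₁ → Type₁) → a Type₀ → Type₀) (λ (ω : Type₁) → ω)
  ~> (λ (a : Type₁) → a) Type₀ → Type₀
  ~> Type₀ → Type₀
inferred type:
  Type₁


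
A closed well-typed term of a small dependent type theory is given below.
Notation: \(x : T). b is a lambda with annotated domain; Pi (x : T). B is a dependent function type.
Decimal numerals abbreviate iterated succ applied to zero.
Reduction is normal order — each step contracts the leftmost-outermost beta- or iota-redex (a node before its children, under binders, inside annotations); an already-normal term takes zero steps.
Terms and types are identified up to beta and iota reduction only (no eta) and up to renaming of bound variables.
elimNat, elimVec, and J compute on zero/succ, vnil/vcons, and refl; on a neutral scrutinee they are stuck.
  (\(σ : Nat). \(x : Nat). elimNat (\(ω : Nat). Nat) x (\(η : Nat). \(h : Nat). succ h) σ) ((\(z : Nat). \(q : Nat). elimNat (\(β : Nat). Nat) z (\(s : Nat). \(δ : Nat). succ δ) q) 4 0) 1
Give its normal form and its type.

normal form:
  5
type:
  Nat


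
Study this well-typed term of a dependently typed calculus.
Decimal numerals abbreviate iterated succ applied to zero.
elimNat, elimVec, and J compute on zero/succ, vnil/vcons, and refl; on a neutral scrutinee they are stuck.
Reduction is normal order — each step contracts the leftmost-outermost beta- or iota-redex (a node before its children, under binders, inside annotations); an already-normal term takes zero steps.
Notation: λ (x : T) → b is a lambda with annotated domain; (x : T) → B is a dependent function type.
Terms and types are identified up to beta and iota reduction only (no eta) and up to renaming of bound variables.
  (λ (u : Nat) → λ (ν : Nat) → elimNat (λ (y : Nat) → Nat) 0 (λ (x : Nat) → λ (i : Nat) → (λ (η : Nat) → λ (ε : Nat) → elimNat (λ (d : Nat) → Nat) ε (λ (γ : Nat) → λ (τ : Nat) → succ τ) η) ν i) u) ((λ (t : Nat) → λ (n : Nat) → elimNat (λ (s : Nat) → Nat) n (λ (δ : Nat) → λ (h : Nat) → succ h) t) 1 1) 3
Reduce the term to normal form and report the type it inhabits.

reduced normal form:
  6
inferred type:
  Nat
observation: the first redex contracted is a beta-redex; the normal form is reached in 27 normal-order steps.


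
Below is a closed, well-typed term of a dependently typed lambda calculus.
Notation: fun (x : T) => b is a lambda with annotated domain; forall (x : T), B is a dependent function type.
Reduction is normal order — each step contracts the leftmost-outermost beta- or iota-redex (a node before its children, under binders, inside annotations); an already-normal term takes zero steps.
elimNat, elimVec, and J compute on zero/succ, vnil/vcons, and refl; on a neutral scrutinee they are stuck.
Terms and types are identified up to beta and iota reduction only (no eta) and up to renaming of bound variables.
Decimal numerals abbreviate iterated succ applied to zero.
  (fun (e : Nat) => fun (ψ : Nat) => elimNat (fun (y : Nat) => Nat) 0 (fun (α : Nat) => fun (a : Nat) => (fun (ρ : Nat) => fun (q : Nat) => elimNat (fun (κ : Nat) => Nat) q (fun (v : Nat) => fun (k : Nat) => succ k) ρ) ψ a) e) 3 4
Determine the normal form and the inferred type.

normal form:
  12
inferred type:
  Nat


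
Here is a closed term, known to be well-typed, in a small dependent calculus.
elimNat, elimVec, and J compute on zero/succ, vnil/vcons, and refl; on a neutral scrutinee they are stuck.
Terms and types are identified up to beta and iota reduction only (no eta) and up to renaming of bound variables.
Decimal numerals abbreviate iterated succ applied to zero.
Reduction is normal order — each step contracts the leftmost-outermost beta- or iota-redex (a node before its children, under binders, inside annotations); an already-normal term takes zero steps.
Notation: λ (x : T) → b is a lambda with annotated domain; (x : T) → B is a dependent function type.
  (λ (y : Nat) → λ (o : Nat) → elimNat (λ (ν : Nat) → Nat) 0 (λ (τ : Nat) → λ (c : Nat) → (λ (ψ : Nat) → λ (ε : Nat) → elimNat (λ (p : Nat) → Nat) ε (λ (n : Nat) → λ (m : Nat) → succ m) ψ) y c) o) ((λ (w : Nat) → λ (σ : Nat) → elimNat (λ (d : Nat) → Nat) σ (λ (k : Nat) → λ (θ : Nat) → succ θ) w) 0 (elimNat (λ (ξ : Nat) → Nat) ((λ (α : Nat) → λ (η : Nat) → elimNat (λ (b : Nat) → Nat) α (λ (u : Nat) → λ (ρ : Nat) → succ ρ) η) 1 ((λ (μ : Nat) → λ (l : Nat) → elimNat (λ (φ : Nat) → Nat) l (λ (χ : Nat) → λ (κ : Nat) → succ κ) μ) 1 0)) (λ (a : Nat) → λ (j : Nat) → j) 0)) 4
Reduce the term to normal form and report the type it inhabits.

reduced normal form:
  8
type:
  Nat
observation: the term reaches its normal form after 115 normal-order steps.


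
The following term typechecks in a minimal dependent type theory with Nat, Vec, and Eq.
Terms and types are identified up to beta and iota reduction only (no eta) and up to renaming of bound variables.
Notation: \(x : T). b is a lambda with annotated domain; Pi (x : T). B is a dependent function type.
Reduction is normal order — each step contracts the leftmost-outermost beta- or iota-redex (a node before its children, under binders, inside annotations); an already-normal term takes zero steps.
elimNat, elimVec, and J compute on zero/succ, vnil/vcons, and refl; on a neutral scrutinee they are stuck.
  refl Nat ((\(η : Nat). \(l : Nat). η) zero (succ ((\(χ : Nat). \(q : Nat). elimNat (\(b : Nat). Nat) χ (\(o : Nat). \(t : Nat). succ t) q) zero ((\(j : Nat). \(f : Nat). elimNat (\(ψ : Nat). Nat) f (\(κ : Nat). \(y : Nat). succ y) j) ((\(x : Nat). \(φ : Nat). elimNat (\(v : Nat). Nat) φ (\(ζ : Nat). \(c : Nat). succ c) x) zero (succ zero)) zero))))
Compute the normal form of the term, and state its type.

resulting normal form:
  refl Nat zero
the term's type:
  Eq Nat zero zero
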